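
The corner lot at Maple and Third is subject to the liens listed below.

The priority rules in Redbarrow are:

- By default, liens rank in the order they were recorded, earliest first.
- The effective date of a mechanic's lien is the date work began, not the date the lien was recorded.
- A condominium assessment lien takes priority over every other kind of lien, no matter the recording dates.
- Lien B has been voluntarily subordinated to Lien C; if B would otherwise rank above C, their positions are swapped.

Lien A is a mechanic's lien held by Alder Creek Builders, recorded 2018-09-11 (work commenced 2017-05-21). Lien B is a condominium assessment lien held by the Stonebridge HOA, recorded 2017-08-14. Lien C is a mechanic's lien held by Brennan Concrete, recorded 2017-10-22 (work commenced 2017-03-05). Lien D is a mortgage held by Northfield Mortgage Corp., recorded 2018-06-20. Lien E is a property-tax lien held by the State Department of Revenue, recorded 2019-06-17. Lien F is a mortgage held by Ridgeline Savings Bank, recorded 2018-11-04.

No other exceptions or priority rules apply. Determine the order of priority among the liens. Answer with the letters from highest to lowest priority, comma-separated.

Effective dates after the stated exceptions: A relates back to 2017-05-21 (work commenced); C relates back to 2017-03-05 (work commenced).
B is a condominium assessment lien and takes priority over every other lien.
Ordering the rest by effective date: C (2017-03-05), A (2017-05-21), D (2018-06-20), F (2018-11-04), E (2019-06-17).
B would otherwise be senior to C, so under the subordination agreement B and C exchange positions.

C, B, A, D, F, E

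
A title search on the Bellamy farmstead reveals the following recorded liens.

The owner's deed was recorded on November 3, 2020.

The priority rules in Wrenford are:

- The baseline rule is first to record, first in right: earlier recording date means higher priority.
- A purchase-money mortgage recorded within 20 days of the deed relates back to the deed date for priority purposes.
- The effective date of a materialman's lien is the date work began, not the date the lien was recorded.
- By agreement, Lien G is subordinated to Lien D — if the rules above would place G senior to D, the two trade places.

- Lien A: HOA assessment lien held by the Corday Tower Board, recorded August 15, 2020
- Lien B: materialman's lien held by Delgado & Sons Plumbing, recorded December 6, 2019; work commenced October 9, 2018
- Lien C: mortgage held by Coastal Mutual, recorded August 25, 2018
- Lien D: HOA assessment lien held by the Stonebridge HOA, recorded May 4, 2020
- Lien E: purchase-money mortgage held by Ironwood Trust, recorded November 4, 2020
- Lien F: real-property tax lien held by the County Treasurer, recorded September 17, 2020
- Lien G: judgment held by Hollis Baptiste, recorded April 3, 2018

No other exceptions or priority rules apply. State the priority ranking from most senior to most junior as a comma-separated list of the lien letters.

Effective dates after the stated exceptions: B relates back to October 9, 2018 (work commenced); E's effective date is the deed date, November 3, 2020.
By effective date: G (April 3, 2018), C (August 25, 2018), B (October 9, 2018), D (May 4, 2020), A (August 15, 2020), F (September 17, 2020), E (November 3, 2020).
G would otherwise be senior to D, so under the subordination agreement G and D exchange positions.

D, C, B, G, A, F, E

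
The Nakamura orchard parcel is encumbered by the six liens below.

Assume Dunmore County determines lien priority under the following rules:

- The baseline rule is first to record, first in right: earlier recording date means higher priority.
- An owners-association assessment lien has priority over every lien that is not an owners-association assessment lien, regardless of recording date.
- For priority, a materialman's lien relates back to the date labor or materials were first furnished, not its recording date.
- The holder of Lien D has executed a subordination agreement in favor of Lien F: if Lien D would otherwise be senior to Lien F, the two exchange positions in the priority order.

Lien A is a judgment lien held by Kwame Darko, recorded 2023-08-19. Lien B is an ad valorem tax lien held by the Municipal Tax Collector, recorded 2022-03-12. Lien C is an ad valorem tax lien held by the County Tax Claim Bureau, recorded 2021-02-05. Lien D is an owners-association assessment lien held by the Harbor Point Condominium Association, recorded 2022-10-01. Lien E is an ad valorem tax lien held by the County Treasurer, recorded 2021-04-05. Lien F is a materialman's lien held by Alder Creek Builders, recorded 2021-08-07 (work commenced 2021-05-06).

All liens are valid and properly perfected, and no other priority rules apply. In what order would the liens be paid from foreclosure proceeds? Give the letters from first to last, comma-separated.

F, C, E, D, B, A

Effective dates after the stated exceptions: F relates back to 2021-05-06 (work commenced).
D, as an owners-association assessment lien, has superpriority and ranks first.
Remaining liens by effective date: C (2021-02-05), E (2021-04-05), F (2021-05-06), B (2022-03-12), A (2023-08-19).
D would otherwise be senior to F, so under the subordination agreement D and F exchange positions.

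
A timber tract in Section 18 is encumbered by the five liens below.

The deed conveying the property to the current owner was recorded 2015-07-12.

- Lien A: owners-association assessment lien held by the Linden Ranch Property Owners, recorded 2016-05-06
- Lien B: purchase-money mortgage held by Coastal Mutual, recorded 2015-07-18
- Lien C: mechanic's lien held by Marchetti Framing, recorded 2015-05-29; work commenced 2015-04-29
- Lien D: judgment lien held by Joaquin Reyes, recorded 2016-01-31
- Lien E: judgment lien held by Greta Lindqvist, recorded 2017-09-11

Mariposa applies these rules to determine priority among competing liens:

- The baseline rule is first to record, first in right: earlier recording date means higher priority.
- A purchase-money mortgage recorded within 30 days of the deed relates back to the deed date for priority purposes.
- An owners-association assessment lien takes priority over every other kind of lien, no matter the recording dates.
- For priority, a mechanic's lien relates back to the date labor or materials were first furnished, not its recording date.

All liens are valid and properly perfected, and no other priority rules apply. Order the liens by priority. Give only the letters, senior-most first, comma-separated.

Effective dates: B was recorded within the 30-day window, so its effective date is the deed date 2015-07-12; C is treated as recorded 2015-04-29, the work-commencement date.
A is an owners-association assessment lien, so it outranks all other liens regardless of date.
Ordering the rest by effective date: C (2015-04-29), B (2015-07-12), D (2016-01-31), E (2017-09-11).

A, C, B, D, E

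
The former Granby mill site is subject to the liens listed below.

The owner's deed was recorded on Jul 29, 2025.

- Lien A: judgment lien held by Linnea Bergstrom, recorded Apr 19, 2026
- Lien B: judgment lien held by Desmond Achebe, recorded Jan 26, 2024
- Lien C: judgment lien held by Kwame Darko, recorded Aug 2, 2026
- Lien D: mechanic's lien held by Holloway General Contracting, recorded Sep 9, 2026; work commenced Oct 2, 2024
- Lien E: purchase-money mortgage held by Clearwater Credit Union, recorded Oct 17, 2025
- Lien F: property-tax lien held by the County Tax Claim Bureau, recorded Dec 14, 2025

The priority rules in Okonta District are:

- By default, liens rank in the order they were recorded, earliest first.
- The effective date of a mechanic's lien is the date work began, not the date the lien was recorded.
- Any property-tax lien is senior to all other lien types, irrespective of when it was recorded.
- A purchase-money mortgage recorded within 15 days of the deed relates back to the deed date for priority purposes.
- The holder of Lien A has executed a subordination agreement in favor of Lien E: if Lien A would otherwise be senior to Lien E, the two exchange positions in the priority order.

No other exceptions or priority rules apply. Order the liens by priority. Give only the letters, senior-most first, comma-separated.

F, B, D, E, A, C

Effective dates: D relates back to Oct 2, 2024 (work commenced); E was recorded 80 days after the deed, outside the 15-day window, so it keeps its recording date.
As a property-tax lien, F is senior to every other lien.
Among the remaining liens, by effective date: B (Jan 26, 2024), D (Oct 2, 2024), E (Oct 17, 2025), A (Apr 19, 2026), C (Aug 2, 2026).
A is already junior to E, so the subordination agreement changes nothing.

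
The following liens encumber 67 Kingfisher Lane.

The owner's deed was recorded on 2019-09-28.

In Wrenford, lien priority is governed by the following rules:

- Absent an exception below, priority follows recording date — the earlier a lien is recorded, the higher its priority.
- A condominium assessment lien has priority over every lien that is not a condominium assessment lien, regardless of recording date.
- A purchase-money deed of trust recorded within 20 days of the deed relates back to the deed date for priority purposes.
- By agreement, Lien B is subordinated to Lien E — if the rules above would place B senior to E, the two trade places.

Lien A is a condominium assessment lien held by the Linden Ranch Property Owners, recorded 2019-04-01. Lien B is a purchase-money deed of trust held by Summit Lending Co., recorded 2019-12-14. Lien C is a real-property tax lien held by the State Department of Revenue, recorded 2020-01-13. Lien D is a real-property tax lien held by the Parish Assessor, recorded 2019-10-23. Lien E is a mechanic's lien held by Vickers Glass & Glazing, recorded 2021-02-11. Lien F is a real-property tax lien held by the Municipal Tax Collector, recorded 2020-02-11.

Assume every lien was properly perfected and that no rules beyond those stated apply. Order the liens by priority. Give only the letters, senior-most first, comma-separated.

Adjusting effective dates: B missed the 20-day window (77 days after the deed), so its recording date stands.
A, as a condominium assessment lien, has superpriority and ranks first.
Remaining liens by effective date: D (2019-10-23), B (2019-12-14), C (2020-01-13), F (2020-02-11), E (2021-02-11).
B would otherwise be senior to E, so under the subordination agreement B and E exchange positions.

A, D, E, C, F, B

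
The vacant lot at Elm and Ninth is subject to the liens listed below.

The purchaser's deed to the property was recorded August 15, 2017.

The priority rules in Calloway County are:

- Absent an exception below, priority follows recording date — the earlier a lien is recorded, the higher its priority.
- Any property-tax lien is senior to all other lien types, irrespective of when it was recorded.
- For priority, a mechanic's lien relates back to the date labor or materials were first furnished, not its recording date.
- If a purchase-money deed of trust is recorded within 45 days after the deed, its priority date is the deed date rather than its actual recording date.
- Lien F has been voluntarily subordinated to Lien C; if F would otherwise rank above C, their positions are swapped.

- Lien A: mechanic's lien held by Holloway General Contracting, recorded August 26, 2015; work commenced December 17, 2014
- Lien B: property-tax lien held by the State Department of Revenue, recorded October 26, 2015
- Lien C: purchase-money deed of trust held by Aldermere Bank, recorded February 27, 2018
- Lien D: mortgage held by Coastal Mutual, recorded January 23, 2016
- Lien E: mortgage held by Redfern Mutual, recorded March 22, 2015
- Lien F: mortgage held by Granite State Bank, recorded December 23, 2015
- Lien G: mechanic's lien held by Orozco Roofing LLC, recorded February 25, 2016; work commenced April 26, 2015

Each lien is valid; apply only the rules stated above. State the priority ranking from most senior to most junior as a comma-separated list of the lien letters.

B, A, E, G, C, D, F

Effective dates: A is treated as recorded December 17, 2014, the work-commencement date; C was recorded 196 days after the deed — beyond 45 days — so no relation-back applies; G relates back to April 26, 2015 (work commenced).
B is a property-tax lien, so it outranks all other liens regardless of date.
The other liens, earliest effective date first: A (December 17, 2014), E (March 22, 2015), G (April 26, 2015), F (December 23, 2015), D (January 23, 2016), C (February 27, 2018).
Because F would otherwise rank above C, the subordination swaps them.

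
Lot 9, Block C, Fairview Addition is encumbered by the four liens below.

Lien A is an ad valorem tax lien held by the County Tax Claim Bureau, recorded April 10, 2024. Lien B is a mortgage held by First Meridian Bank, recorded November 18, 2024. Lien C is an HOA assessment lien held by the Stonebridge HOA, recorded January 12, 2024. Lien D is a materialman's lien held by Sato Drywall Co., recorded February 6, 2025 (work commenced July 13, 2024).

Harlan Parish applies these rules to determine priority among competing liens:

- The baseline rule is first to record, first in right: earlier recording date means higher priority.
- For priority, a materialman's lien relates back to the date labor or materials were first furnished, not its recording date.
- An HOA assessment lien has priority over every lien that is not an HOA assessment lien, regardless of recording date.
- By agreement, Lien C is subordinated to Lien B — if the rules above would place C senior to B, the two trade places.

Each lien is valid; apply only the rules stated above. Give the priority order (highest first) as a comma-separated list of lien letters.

B, A, D, C

First, effective dates: D's effective date is July 13, 2024, when work began.
C is an HOA assessment lien and takes priority over every other lien.
Ordering the rest by effective date: A (April 10, 2024), D (July 13, 2024), B (November 18, 2024).
C would otherwise be senior to B, so under the subordination agreement C and B exchange positions.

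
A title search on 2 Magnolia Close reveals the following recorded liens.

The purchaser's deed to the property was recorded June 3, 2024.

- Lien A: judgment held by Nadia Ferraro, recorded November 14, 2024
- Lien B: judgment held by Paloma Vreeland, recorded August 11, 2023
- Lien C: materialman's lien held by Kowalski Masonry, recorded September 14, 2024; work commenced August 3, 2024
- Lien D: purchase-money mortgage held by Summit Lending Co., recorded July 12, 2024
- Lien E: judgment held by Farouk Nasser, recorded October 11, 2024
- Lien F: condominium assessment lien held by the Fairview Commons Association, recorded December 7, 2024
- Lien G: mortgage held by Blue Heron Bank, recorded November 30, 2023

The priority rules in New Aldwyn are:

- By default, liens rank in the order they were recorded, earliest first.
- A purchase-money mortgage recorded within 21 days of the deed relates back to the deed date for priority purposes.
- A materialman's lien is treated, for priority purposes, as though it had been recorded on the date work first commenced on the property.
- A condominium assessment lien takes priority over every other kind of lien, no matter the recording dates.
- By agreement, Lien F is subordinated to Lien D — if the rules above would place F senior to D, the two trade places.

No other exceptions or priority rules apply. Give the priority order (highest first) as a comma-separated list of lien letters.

Effective dates after the stated exceptions: C relates back to August 3, 2024 (work commenced); D missed the 21-day window (39 days after the deed), so its recording date stands.
As a condominium assessment lien, F is senior to every other lien.
The other liens, earliest effective date first: B (August 11, 2023), G (November 30, 2023), D (July 12, 2024), C (August 3, 2024), E (October 11, 2024), A (November 14, 2024).
F would otherwise be senior to D, so under the subordination agreement F and D exchange positions.

D, B, G, F, C, E, A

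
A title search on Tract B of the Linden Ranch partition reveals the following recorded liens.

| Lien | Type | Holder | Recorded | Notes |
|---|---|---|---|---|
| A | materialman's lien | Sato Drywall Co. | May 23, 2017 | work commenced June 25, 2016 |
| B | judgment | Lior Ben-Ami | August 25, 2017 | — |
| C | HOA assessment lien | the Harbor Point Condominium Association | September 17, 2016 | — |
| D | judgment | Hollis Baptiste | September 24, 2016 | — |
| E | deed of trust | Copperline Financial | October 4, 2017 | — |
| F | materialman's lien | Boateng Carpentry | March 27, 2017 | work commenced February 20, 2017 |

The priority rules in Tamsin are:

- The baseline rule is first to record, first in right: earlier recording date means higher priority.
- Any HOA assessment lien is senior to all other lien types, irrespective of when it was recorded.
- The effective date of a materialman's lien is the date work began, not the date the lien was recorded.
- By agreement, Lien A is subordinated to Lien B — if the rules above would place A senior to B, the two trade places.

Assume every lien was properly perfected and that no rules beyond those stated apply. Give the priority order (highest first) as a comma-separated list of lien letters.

First, effective dates: A is treated as recorded June 25, 2016, the work-commencement date; F is treated as recorded February 20, 2017, the work-commencement date.
C is an HOA assessment lien and takes priority over every other lien.
Ordering the rest by effective date: A (June 25, 2016), D (September 24, 2016), F (February 20, 2017), B (August 25, 2017), E (October 4, 2017).
A would otherwise be senior to B, so under the subordination agreement A and B exchange positions.

C, B, D, F, A, E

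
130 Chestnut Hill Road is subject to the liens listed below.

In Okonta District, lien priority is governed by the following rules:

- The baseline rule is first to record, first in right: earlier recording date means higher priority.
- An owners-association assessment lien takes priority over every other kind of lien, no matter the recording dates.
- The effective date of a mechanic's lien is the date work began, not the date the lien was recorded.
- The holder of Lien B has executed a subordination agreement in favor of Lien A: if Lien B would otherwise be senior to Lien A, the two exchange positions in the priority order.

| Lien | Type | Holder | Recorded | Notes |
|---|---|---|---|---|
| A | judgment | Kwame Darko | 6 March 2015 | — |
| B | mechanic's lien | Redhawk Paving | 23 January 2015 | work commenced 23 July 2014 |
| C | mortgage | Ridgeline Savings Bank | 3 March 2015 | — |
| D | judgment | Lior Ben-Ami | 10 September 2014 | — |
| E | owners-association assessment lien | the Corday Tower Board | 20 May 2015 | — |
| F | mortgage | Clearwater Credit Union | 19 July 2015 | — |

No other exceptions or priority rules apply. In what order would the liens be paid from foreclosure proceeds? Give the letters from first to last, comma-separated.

Adjusting effective dates: B is treated as recorded 23 July 2014, the work-commencement date.
E, as an owners-association assessment lien, has superpriority and ranks first.
Among the remaining liens, by effective date: B (23 July 2014), D (10 September 2014), C (3 March 2015), A (6 March 2015), F (19 July 2015).
Because B would otherwise rank above A, the subordination swaps them.

E, A, D, C, B, F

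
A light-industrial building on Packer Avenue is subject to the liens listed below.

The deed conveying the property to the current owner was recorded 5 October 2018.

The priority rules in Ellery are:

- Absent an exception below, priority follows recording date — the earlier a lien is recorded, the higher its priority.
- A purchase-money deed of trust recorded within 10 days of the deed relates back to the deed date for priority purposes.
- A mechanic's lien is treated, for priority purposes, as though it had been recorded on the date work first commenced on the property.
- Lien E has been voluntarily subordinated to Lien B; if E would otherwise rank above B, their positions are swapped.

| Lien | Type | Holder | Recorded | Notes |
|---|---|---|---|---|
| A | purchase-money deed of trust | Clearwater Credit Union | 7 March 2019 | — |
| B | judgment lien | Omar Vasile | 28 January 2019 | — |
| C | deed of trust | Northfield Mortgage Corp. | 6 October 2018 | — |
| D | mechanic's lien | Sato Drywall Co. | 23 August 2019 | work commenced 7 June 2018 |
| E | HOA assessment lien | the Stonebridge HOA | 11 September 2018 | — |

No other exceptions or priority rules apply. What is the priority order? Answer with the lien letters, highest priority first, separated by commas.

D, B, C, E, A

First, effective dates: A was recorded 153 days after the deed, outside the 10-day window, so it keeps its recording date; D is treated as recorded 7 June 2018, the work-commencement date.
By effective date: D (7 June 2018), E (11 September 2018), C (6 October 2018), B (28 January 2019), A (7 March 2019).
The subordination applies — E was senior to B — so E and B swap.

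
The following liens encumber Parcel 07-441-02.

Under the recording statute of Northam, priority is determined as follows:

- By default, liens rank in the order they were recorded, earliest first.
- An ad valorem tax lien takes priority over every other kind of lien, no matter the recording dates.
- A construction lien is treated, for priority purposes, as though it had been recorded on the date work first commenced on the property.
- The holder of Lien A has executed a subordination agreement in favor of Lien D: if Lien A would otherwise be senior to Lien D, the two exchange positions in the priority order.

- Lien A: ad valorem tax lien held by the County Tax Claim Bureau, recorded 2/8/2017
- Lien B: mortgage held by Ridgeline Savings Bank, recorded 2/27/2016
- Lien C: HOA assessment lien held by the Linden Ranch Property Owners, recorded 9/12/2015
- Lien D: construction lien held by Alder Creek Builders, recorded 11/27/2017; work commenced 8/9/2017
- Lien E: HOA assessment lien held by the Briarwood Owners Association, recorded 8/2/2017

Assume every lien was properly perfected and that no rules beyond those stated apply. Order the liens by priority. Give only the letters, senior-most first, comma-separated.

First, effective dates: D's effective date is 8/9/2017, when work began.
A, as an ad valorem tax lien, has superpriority and ranks first.
Among the remaining liens, by effective date: C (9/12/2015), B (2/27/2016), E (8/2/2017), D (8/9/2017).
The subordination applies — A was senior to D — so A and D swap.

D, C, B, E, A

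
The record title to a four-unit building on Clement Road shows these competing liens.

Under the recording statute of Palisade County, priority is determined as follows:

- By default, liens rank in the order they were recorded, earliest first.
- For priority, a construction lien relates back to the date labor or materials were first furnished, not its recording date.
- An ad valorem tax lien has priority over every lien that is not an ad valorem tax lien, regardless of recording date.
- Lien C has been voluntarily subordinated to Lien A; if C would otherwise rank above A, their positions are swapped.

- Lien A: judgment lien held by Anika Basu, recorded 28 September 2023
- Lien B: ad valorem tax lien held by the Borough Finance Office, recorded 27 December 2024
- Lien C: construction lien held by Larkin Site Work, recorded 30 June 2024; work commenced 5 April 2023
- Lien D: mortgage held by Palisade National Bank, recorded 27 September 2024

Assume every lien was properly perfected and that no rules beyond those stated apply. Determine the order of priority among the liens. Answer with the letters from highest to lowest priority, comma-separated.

Effective dates after the stated exceptions: C is treated as recorded 5 April 2023, the work-commencement date.
B, as an ad valorem tax lien, has superpriority and ranks first.
Ordering the rest by effective date: C (5 April 2023), A (28 September 2023), D (27 September 2024).
C would otherwise be senior to A, so under the subordination agreement C and A exchange positions.

B, A, C, D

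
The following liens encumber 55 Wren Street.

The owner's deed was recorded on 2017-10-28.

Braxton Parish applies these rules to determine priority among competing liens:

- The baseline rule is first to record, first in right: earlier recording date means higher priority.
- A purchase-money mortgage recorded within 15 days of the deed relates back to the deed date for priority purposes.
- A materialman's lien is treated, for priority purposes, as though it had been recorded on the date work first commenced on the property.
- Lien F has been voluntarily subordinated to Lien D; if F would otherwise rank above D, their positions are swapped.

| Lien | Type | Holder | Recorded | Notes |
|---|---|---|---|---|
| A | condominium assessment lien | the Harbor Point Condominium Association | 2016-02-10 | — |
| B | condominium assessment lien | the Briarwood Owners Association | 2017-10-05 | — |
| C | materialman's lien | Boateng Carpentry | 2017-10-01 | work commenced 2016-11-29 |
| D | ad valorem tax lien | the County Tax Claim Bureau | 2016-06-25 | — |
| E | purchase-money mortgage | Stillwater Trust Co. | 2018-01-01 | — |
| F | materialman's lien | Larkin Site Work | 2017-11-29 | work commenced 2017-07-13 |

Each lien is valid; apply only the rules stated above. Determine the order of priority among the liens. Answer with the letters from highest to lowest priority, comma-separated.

A, D, C, F, B, E

Effective dates after the stated exceptions: C relates back to 2016-11-29 (work commenced); E was recorded 65 days after the deed — beyond 15 days — so no relation-back applies; F's effective date is 2017-07-13, when work began.
Ordering by effective date: A (2016-02-10), D (2016-06-25), C (2016-11-29), F (2017-07-13), B (2017-10-05), E (2018-01-01).
Since F is not senior to D, the subordination leaves the order unchanged.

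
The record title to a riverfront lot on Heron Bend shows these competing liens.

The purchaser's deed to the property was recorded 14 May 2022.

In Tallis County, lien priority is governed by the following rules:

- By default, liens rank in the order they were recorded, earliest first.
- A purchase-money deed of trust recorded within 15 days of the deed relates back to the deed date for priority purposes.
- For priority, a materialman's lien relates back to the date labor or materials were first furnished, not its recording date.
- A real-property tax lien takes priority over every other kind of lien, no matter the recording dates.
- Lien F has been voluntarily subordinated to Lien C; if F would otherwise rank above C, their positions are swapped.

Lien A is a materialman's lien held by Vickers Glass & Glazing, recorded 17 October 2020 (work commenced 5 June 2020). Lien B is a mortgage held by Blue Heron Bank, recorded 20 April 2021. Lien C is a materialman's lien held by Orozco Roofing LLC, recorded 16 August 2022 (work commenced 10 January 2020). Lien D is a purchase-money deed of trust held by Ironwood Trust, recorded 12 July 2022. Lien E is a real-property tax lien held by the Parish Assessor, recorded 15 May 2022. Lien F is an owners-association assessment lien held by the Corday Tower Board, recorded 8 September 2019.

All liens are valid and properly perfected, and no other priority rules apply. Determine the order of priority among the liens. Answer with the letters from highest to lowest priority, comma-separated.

E, C, F, A, B, D

Adjusting effective dates: A relates back to 5 June 2020 (work commenced); C is treated as recorded 10 January 2020, the work-commencement date; D was recorded 59 days after the deed, outside the 15-day window, so it keeps its recording date.
E is a real-property tax lien and takes priority over every other lien.
Remaining liens by effective date: F (8 September 2019), C (10 January 2020), A (5 June 2020), B (20 April 2021), D (12 July 2022).
The subordination applies — F was senior to C — so F and C swap.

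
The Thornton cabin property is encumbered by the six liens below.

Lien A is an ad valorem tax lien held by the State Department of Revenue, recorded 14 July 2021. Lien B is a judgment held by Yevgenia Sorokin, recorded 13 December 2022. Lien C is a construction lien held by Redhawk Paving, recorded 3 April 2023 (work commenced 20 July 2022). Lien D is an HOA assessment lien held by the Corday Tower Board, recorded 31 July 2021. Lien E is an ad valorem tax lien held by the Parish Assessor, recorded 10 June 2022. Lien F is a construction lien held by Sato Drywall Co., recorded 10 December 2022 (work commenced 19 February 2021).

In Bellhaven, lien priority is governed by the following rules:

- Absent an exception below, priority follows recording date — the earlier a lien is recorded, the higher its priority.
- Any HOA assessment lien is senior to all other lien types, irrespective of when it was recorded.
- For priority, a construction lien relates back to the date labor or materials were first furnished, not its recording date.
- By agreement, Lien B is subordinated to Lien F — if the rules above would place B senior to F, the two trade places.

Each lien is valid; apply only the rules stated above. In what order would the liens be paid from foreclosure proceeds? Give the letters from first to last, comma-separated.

D, F, A, E, C, B

Adjusting effective dates: C's effective date is 20 July 2022, when work began; F is treated as recorded 19 February 2021, the work-commencement date.
D is an HOA assessment lien and takes priority over every other lien.
The other liens, earliest effective date first: F (19 February 2021), A (14 July 2021), E (10 June 2022), C (20 July 2022), B (13 December 2022).
B already ranks below F; the subordination has no effect.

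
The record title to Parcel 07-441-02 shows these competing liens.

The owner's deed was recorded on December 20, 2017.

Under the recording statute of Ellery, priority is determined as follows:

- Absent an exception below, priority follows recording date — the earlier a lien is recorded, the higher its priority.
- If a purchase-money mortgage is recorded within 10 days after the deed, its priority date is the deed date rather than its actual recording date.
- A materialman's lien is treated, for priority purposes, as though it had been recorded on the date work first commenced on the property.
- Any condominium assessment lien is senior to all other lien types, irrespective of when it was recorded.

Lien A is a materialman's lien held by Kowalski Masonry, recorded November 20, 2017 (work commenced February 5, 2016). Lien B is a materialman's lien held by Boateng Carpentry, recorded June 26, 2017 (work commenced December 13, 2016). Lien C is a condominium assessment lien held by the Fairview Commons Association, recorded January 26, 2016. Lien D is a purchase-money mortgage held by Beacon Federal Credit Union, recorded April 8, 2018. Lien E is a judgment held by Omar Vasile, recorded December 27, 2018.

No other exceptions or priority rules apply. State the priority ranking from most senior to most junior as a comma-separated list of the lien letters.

C, A, B, D, E

Effective dates: A relates back to February 5, 2016 (work commenced); B is treated as recorded December 13, 2016, the work-commencement date; D was recorded 109 days after the deed, outside the 10-day window, so it keeps its recording date.
C, as a condominium assessment lien, has superpriority and ranks first.
The other liens, earliest effective date first: A (February 5, 2016), B (December 13, 2016), D (April 8, 2018), E (December 27, 2018).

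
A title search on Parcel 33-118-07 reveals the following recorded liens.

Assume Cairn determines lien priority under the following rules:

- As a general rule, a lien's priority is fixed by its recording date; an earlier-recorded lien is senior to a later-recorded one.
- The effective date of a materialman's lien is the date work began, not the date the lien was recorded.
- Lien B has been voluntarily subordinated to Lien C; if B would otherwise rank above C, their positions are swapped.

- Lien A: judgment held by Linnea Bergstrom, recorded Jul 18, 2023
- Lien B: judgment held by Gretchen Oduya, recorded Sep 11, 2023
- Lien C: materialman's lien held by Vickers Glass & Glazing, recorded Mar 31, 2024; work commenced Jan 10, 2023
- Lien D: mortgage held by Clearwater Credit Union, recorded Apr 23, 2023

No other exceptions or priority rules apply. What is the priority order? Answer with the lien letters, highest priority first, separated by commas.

Adjusting effective dates: C is treated as recorded Jan 10, 2023, the work-commencement date.
Ordering by effective date: C (Jan 10, 2023), D (Apr 23, 2023), A (Jul 18, 2023), B (Sep 11, 2023).
B is already junior to C, so the subordination agreement changes nothing.

C, D, A, B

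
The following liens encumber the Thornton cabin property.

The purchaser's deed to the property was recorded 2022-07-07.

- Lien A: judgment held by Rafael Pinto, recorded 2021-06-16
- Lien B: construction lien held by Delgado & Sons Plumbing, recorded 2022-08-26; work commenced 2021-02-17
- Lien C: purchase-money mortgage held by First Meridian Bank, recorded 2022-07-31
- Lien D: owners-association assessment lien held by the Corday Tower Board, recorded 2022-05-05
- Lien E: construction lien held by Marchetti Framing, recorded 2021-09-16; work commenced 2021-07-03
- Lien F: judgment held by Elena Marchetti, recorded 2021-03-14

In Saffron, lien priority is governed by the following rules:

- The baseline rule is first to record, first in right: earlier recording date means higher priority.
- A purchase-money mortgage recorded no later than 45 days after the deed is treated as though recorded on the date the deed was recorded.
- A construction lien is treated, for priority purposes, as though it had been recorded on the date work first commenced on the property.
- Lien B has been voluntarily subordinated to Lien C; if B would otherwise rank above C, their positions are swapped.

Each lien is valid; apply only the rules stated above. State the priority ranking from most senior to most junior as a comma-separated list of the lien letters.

C, F, A, E, D, B

First, effective dates: B relates back to 2021-02-17 (work commenced); C's effective date is the deed date, 2022-07-07; E relates back to 2021-07-03 (work commenced).
Ordering by effective date: B (2021-02-17), F (2021-03-14), A (2021-06-16), E (2021-07-03), D (2022-05-05), C (2022-07-07).
B is senior to C before the subordination, so the two trade places.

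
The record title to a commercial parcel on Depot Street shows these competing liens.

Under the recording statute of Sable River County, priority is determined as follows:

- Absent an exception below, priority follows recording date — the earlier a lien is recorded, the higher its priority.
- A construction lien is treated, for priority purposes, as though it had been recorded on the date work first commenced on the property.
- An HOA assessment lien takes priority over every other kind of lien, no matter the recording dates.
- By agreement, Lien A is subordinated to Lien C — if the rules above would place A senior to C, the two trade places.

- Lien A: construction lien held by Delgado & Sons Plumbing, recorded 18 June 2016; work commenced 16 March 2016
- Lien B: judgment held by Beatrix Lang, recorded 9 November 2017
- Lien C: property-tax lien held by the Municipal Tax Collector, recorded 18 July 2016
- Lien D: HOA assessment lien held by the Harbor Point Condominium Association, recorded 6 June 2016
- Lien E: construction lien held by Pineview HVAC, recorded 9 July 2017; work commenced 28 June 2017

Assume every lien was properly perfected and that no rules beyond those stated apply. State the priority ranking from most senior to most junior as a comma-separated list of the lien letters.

D, C, A, E, B

Effective dates: A relates back to 16 March 2016 (work commenced); E is treated as recorded 28 June 2017, the work-commencement date.
As an HOA assessment lien, D is senior to every other lien.
The other liens, earliest effective date first: A (16 March 2016), C (18 July 2016), E (28 June 2017), B (9 November 2017).
A would otherwise be senior to C, so under the subordination agreement A and C exchange positions.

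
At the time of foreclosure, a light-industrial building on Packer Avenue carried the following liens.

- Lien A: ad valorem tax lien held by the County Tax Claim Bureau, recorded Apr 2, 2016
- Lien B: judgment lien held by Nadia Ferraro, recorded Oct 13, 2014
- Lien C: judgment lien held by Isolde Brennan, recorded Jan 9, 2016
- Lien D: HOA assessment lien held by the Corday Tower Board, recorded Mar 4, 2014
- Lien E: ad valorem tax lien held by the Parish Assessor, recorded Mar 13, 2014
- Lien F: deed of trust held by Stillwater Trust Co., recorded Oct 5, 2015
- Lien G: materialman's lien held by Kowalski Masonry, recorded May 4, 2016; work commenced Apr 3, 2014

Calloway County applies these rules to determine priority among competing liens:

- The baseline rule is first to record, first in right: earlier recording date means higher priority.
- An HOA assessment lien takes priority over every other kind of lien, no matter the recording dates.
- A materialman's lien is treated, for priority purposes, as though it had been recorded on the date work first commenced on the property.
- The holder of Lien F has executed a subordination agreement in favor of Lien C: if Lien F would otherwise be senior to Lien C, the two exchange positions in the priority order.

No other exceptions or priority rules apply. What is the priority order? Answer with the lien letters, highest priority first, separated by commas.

Effective dates: G's effective date is Apr 3, 2014, when work began.
D, as an HOA assessment lien, has superpriority and ranks first.
Among the remaining liens, by effective date: E (Mar 13, 2014), G (Apr 3, 2014), B (Oct 13, 2014), F (Oct 5, 2015), C (Jan 9, 2016), A (Apr 2, 2016).
F would otherwise be senior to C, so under the subordination agreement F and C exchange positions.

D, E, G, B, C, F, A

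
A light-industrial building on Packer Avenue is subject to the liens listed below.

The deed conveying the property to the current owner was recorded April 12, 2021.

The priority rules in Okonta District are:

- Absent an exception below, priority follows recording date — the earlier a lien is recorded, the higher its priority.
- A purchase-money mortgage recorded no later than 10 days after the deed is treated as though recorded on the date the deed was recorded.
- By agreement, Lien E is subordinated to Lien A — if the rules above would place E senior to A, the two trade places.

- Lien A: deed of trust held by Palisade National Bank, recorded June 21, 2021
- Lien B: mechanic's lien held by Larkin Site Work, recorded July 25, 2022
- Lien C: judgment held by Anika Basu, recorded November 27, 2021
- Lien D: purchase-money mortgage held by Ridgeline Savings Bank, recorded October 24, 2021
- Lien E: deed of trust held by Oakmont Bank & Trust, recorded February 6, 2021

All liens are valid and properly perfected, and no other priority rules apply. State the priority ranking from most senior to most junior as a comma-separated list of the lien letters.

A, E, D, C, B

Effective dates after the stated exceptions: D was recorded 195 days after the deed, outside the 10-day window, so it keeps its recording date.
By effective date: E (February 6, 2021), A (June 21, 2021), D (October 24, 2021), C (November 27, 2021), B (July 25, 2022).
The subordination applies — E was senior to A — so E and A swap.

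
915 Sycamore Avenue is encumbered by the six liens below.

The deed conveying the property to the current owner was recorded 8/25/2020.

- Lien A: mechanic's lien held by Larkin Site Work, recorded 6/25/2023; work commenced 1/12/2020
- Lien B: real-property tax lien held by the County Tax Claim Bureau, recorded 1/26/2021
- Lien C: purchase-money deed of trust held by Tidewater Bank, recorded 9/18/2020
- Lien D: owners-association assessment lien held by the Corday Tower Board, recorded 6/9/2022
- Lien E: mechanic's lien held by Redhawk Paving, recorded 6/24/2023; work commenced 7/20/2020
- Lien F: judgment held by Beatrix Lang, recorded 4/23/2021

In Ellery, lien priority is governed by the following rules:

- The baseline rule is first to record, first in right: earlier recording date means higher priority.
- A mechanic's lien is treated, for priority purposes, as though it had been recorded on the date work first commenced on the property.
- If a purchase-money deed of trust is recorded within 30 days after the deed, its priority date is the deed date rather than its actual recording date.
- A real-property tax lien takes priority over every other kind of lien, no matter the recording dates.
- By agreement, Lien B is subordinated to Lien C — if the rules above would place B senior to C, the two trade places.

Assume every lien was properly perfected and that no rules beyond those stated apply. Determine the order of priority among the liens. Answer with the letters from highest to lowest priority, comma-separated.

First, effective dates: A relates back to 1/12/2020 (work commenced); C relates back to the deed date 8/25/2020; E is treated as recorded 7/20/2020, the work-commencement date.
B is a real-property tax lien, so it outranks all other liens regardless of date.
Among the remaining liens, by effective date: A (1/12/2020), E (7/20/2020), C (8/25/2020), F (4/23/2021), D (6/9/2022).
B would otherwise be senior to C, so under the subordination agreement B and C exchange positions.

C, A, E, B, F, D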